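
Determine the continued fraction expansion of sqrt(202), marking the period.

[14; (4, 1, 2, 2, 1, 4, 28)]

Write x_i = (sqrt(202) + m_i)/d_i with (m_0, d_0) = (0, 1). a_0 = floor(sqrt(202)) = 14, since 14^2 = 196 <= 202 < 225 = 15^2.
Iterate m_{i+1} = d_i*a_i - m_i, d_{i+1} = (202 - m_{i+1}^2)/d_i, a_{i+1} = floor((a_0 + m_{i+1})/d_{i+1}):
  m_1 = 1*14 - 0 = 14, d_1 = (202 - 14^2)/1 = 6/1 = 6, a_1 = floor((14 + 14)/6) = 4.
  m_2 = 6*4 - 14 = 10, d_2 = (202 - 10^2)/6 = 102/6 = 17, a_2 = floor((14 + 10)/17) = 1.
  m_3 = 17*1 - 10 = 7, d_3 = (202 - 7^2)/17 = 153/17 = 9, a_3 = floor((14 + 7)/9) = 2.
  m_4 = 9*2 - 7 = 11, d_4 = (202 - 11^2)/9 = 81/9 = 9, a_4 = floor((14 + 11)/9) = 2.
  m_5 = 9*2 - 11 = 7, d_5 = (202 - 7^2)/9 = 153/9 = 17, a_5 = floor((14 + 7)/17) = 1.
  m_6 = 17*1 - 7 = 10, d_6 = (202 - 10^2)/17 = 102/17 = 6, a_6 = floor((14 + 10)/6) = 4.
  m_7 = 6*4 - 10 = 14, d_7 = (202 - 14^2)/6 = 6/6 = 1, a_7 = floor((14 + 14)/1) = 28.
  m_8 = 1*28 - 14 = 14, d_8 = (202 - 14^2)/1 = 6/1 = 6: (m_8, d_8) = (m_1, d_1) = (14, 6), so from here the quotients repeat a_1, ..., a_7; the period length is 7.
Hence the expansion of sqrt(202) is a_0 = 14 followed by the repeating block 4, 1, 2, 2, 1, 4, 28 (period 7).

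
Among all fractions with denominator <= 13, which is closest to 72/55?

17/13

Expand x = 72/55 as a continued fraction with the Euclidean algorithm:
  72 = 1*55 + 17, so a_0 = 1.
  55 = 3*17 + 4, so a_1 = 3.
  17 = 4*4 + 1, so a_2 = 4.
  4 = 4*1 + 0, so a_3 = 4.
so x = [1; 3, 4, 4].
Convergents (p_i = a_i*p_{i-1} + p_{i-2}, q_i = a_i*q_{i-1} + q_{i-2} with p_{-2}=0, p_{-1}=1, q_{-2}=1, q_{-1}=0), until the denominator exceeds 13:
  i=0: a_0=1, p_0 = 1*1 + 0 = 1, q_0 = 1*0 + 1 = 1.
  i=1: a_1=3, p_1 = 3*1 + 1 = 4, q_1 = 3*1 + 0 = 3.
  i=2: a_2=4, p_2 = 4*4 + 1 = 17, q_2 = 4*3 + 1 = 13.
  i=3: a_3=4, p_3 = 4*17 + 4 = 72, q_3 = 4*13 + 3 = 55.
q_3 = 55 > 13, so the last convergent with denominator <= 13 is p_2/q_2 = 17/13.
The closest fraction with denominator <= 13 is either p_2/q_2 or the intermediate fraction (k*p_2 + p_1)/(k*q_2 + q_1) with the largest k >= 1 whose denominator stays <= 13; these approach x as k grows, and every other convergent or intermediate fraction in range is farther away.
Largest k: floor((13 - q_1)/q_2) = floor((13 - 3)/13) = 0.
Since k = 0, no intermediate fraction beyond p_2/q_2 has denominator <= 13, so the convergent 17/13 is the closest (its error is |72*13 - 17*55|/(55*13) = 1/715).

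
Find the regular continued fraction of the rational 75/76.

[0; 1, 75]

Run the Euclidean algorithm on 75 and 76; the successive quotients are the partial quotients a_0, a_1, ... (each step inverts the fractional part left over by the previous one):
  75 = 0*76 + 75, so a_0 = 0.
  76 = 1*75 + 1, so a_1 = 1.
  75 = 75*1 + 0, so a_2 = 75.
The remainder reaches 0 after 3 divisions, so the expansion has 3 partial quotients, read off in order.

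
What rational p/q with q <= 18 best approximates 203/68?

3/1

Expand x = 203/68 as a continued fraction with the Euclidean algorithm:
  203 = 2*68 + 67, so a_0 = 2.
  68 = 1*67 + 1, so a_1 = 1.
  67 = 67*1 + 0, so a_2 = 67.
so x = [2; 1, 67].
Convergents (p_i = a_i*p_{i-1} + p_{i-2}, q_i = a_i*q_{i-1} + q_{i-2} with p_{-2}=0, p_{-1}=1, q_{-2}=1, q_{-1}=0), until the denominator exceeds 18:
  i=0: a_0=2, p_0 = 2*1 + 0 = 2, q_0 = 2*0 + 1 = 1.
  i=1: a_1=1, p_1 = 1*2 + 1 = 3, q_1 = 1*1 + 0 = 1.
  i=2: a_2=67, p_2 = 67*3 + 2 = 203, q_2 = 67*1 + 1 = 68.
q_2 = 68 > 18, so the last convergent with denominator <= 18 is p_1/q_1 = 3/1.
The closest fraction with denominator <= 18 is either p_1/q_1 or the intermediate fraction (k*p_1 + p_0)/(k*q_1 + q_0) with the largest k >= 1 whose denominator stays <= 18; these approach x as k grows, and every other convergent or intermediate fraction in range is farther away.
Largest k: floor((18 - q_0)/q_1) = floor((18 - 1)/1) = 17.
That gives (17*3 + 2)/(17*1 + 1) = 53/18.
Compare the errors: |x - 3/1| = |203*1 - 3*68|/(68*1) = 1/68, and |x - 53/18| = |203*18 - 53*68|/(68*18) = 50/1224.
Cross-multiplying, 1*1224 = 1224 < 3400 = 50*68, so 1/68 is smaller: the convergent 3/1 is closer to x than 53/18.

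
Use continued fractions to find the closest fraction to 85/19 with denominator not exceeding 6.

9/2

Expand x = 85/19 as a continued fraction with the Euclidean algorithm:
  85 = 4*19 + 9, so a_0 = 4.
  19 = 2*9 + 1, so a_1 = 2.
  9 = 9*1 + 0, so a_2 = 9.
so x = [4; 2, 9].
Convergents (p_i = a_i*p_{i-1} + p_{i-2}, q_i = a_i*q_{i-1} + q_{i-2} with p_{-2}=0, p_{-1}=1, q_{-2}=1, q_{-1}=0), until the denominator exceeds 6:
  i=0: a_0=4, p_0 = 4*1 + 0 = 4, q_0 = 4*0 + 1 = 1.
  i=1: a_1=2, p_1 = 2*4 + 1 = 9, q_1 = 2*1 + 0 = 2.
  i=2: a_2=9, p_2 = 9*9 + 4 = 85, q_2 = 9*2 + 1 = 19.
q_2 = 19 > 6, so the last convergent with denominator <= 6 is p_1/q_1 = 9/2.
The closest fraction with denominator <= 6 is either p_1/q_1 or the intermediate fraction (k*p_1 + p_0)/(k*q_1 + q_0) with the largest k >= 1 whose denominator stays <= 6; these approach x as k grows, and every other convergent or intermediate fraction in range is farther away.
Largest k: floor((6 - q_0)/q_1) = floor((6 - 1)/2) = 2.
That gives (2*9 + 4)/(2*2 + 1) = 22/5.
Compare the errors: |x - 9/2| = |85*2 - 9*19|/(19*2) = 1/38, and |x - 22/5| = |85*5 - 22*19|/(19*5) = 7/95.
Cross-multiplying, 1*95 = 95 < 266 = 7*38, so 1/38 is smaller: the convergent 9/2 is closer to x than 22/5.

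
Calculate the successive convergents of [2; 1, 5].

2/1, 3/1, 17/6

Using the convergent recurrence p_i = a_i*p_{i-1} + p_{i-2}, q_i = a_i*q_{i-1} + q_{i-2} with p_{-2}=0, p_{-1}=1, q_{-2}=1, q_{-1}=0:
  i=0: a_0=2, p_0 = 2*1 + 0 = 2, q_0 = 2*0 + 1 = 1.
  i=1: a_1=1, p_1 = 1*2 + 1 = 3, q_1 = 1*1 + 0 = 1.
  i=2: a_2=5, p_2 = 5*3 + 2 = 17, q_2 = 5*1 + 1 = 6.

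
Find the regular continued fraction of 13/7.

Run the Euclidean algorithm on 13 and 7; the successive quotients are the partial quotients a_0, a_1, ... (each step inverts the fractional part left over by the previous one):
  13 = 1*7 + 6, so a_0 = 1.
  7 = 1*6 + 1, so a_1 = 1.
  6 = 6*1 + 0, so a_2 = 6.
The remainder reaches 0 after 3 divisions, so the expansion has 3 partial quotients, read off in order.

[1; 1, 6]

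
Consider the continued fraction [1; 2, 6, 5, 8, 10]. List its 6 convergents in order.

1/1, 3/2, 19/13, 98/67, 803/549, 8128/5557

Using the convergent recurrence p_i = a_i*p_{i-1} + p_{i-2}, q_i = a_i*q_{i-1} + q_{i-2} with p_{-2}=0, p_{-1}=1, q_{-2}=1, q_{-1}=0:
  i=0: a_0=1, p_0 = 1*1 + 0 = 1, q_0 = 1*0 + 1 = 1.
  i=1: a_1=2, p_1 = 2*1 + 1 = 3, q_1 = 2*1 + 0 = 2.
  i=2: a_2=6, p_2 = 6*3 + 1 = 19, q_2 = 6*2 + 1 = 13.
  i=3: a_3=5, p_3 = 5*19 + 3 = 98, q_3 = 5*13 + 2 = 67.
  i=4: a_4=8, p_4 = 8*98 + 19 = 803, q_4 = 8*67 + 13 = 549.
  i=5: a_5=10, p_5 = 10*803 + 98 = 8128, q_5 = 10*549 + 67 = 5557.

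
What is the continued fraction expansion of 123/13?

[9; 2, 6]

Run the Euclidean algorithm on 123 and 13; the successive quotients are the partial quotients a_0, a_1, ... (each step inverts the fractional part left over by the previous one):
  123 = 9*13 + 6, so a_0 = 9.
  13 = 2*6 + 1, so a_1 = 2.
  6 = 6*1 + 0, so a_2 = 6.
The remainder reaches 0 after 3 divisions, so the expansion has 3 partial quotients, read off in order.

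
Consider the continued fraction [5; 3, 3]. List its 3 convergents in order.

5/1, 16/3, 53/10

Using the convergent recurrence p_i = a_i*p_{i-1} + p_{i-2}, q_i = a_i*q_{i-1} + q_{i-2} with p_{-2}=0, p_{-1}=1, q_{-2}=1, q_{-1}=0:
  i=0: a_0=5, p_0 = 5*1 + 0 = 5, q_0 = 5*0 + 1 = 1.
  i=1: a_1=3, p_1 = 3*5 + 1 = 16, q_1 = 3*1 + 0 = 3.
  i=2: a_2=3, p_2 = 3*16 + 5 = 53, q_2 = 3*3 + 1 = 10.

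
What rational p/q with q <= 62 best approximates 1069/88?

741/61

Expand x = 1069/88 as a continued fraction with the Euclidean algorithm:
  1069 = 12*88 + 13, so a_0 = 12.
  88 = 6*13 + 10, so a_1 = 6.
  13 = 1*10 + 3, so a_2 = 1.
  10 = 3*3 + 1, so a_3 = 3.
  3 = 3*1 + 0, so a_4 = 3.
so x = [12; 6, 1, 3, 3].
Convergents (p_i = a_i*p_{i-1} + p_{i-2}, q_i = a_i*q_{i-1} + q_{i-2} with p_{-2}=0, p_{-1}=1, q_{-2}=1, q_{-1}=0), until the denominator exceeds 62:
  i=0: a_0=12, p_0 = 12*1 + 0 = 12, q_0 = 12*0 + 1 = 1.
  i=1: a_1=6, p_1 = 6*12 + 1 = 73, q_1 = 6*1 + 0 = 6.
  i=2: a_2=1, p_2 = 1*73 + 12 = 85, q_2 = 1*6 + 1 = 7.
  i=3: a_3=3, p_3 = 3*85 + 73 = 328, q_3 = 3*7 + 6 = 27.
  i=4: a_4=3, p_4 = 3*328 + 85 = 1069, q_4 = 3*27 + 7 = 88.
q_4 = 88 > 62, so the last convergent with denominator <= 62 is p_3/q_3 = 328/27.
The closest fraction with denominator <= 62 is either p_3/q_3 or the intermediate fraction (k*p_3 + p_2)/(k*q_3 + q_2) with the largest k >= 1 whose denominator stays <= 62; these approach x as k grows, and every other convergent or intermediate fraction in range is farther away.
Largest k: floor((62 - q_2)/q_3) = floor((62 - 7)/27) = 2.
That gives (2*328 + 85)/(2*27 + 7) = 741/61.
Compare the errors: |x - 328/27| = |1069*27 - 328*88|/(88*27) = 1/2376, and |x - 741/61| = |1069*61 - 741*88|/(88*61) = 1/5368.
Cross-multiplying, 1*2376 = 2376 < 5368 = 1*5368, so 1/5368 is smaller: the intermediate fraction 741/61 is closer to x than 328/27.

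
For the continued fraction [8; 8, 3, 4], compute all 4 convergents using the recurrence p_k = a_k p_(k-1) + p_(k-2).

8/1, 65/8, 203/25, 877/108

Using the convergent recurrence p_i = a_i*p_{i-1} + p_{i-2}, q_i = a_i*q_{i-1} + q_{i-2} with p_{-2}=0, p_{-1}=1, q_{-2}=1, q_{-1}=0:
  i=0: a_0=8, p_0 = 8*1 + 0 = 8, q_0 = 8*0 + 1 = 1.
  i=1: a_1=8, p_1 = 8*8 + 1 = 65, q_1 = 8*1 + 0 = 8.
  i=2: a_2=3, p_2 = 3*65 + 8 = 203, q_2 = 3*8 + 1 = 25.
  i=3: a_3=4, p_3 = 4*203 + 65 = 877, q_3 = 4*25 + 8 = 108.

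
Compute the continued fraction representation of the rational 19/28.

[0; 1, 2, 9]

Run the Euclidean algorithm on 19 and 28; the successive quotients are the partial quotients a_0, a_1, ... (each step inverts the fractional part left over by the previous one):
  19 = 0*28 + 19, so a_0 = 0.
  28 = 1*19 + 9, so a_1 = 1.
  19 = 2*9 + 1, so a_2 = 2.
  9 = 9*1 + 0, so a_3 = 9.
The remainder reaches 0 after 4 divisions, so the expansion has 4 partial quotients, read off in order.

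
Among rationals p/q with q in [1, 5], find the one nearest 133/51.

13/5

Expand x = 133/51 as a continued fraction with the Euclidean algorithm:
  133 = 2*51 + 31, so a_0 = 2.
  51 = 1*31 + 20, so a_1 = 1.
  31 = 1*20 + 11, so a_2 = 1.
  20 = 1*11 + 9, so a_3 = 1.
  11 = 1*9 + 2, so a_4 = 1.
  9 = 4*2 + 1, so a_5 = 4.
  2 = 2*1 + 0, so a_6 = 2.
so x = [2; 1, 1, 1, 1, 4, 2].
Convergents (p_i = a_i*p_{i-1} + p_{i-2}, q_i = a_i*q_{i-1} + q_{i-2} with p_{-2}=0, p_{-1}=1, q_{-2}=1, q_{-1}=0), until the denominator exceeds 5:
  i=0: a_0=2, p_0 = 2*1 + 0 = 2, q_0 = 2*0 + 1 = 1.
  i=1: a_1=1, p_1 = 1*2 + 1 = 3, q_1 = 1*1 + 0 = 1.
  i=2: a_2=1, p_2 = 1*3 + 2 = 5, q_2 = 1*1 + 1 = 2.
  i=3: a_3=1, p_3 = 1*5 + 3 = 8, q_3 = 1*2 + 1 = 3.
  i=4: a_4=1, p_4 = 1*8 + 5 = 13, q_4 = 1*3 + 2 = 5.
  i=5: a_5=4, p_5 = 4*13 + 8 = 60, q_5 = 4*5 + 3 = 23.
q_5 = 23 > 5, so the last convergent with denominator <= 5 is p_4/q_4 = 13/5.
The closest fraction with denominator <= 5 is either p_4/q_4 or the intermediate fraction (k*p_4 + p_3)/(k*q_4 + q_3) with the largest k >= 1 whose denominator stays <= 5; these approach x as k grows, and every other convergent or intermediate fraction in range is farther away.
Largest k: floor((5 - q_3)/q_4) = floor((5 - 3)/5) = 0.
Since k = 0, no intermediate fraction beyond p_4/q_4 has denominator <= 5, so the convergent 13/5 is the closest (its error is |133*5 - 13*51|/(51*5) = 2/255).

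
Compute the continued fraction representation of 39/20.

Run the Euclidean algorithm on 39 and 20; the successive quotients are the partial quotients a_0, a_1, ... (each step inverts the fractional part left over by the previous one):
  39 = 1*20 + 19, so a_0 = 1.
  20 = 1*19 + 1, so a_1 = 1.
  19 = 19*1 + 0, so a_2 = 19.
The remainder reaches 0 after 3 divisions, so the expansion has 3 partial quotients, read off in order.

[1; 1, 19]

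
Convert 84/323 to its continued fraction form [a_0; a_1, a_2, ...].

[0; 3, 1, 5, 2, 6]

Run the Euclidean algorithm on 84 and 323; the successive quotients are the partial quotients a_0, a_1, ... (each step inverts the fractional part left over by the previous one):
  84 = 0*323 + 84, so a_0 = 0.
  323 = 3*84 + 71, so a_1 = 3.
  84 = 1*71 + 13, so a_2 = 1.
  71 = 5*13 + 6, so a_3 = 5.
  13 = 2*6 + 1, so a_4 = 2.
  6 = 6*1 + 0, so a_5 = 6.
The remainder reaches 0 after 6 divisions, so the expansion has 6 partial quotients, read off in order.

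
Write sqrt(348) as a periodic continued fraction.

Write x_i = (sqrt(348) + m_i)/d_i with (m_0, d_0) = (0, 1). a_0 = floor(sqrt(348)) = 18, since 18^2 = 324 <= 348 < 361 = 19^2.
Iterate m_{i+1} = d_i*a_i - m_i, d_{i+1} = (348 - m_{i+1}^2)/d_i, a_{i+1} = floor((a_0 + m_{i+1})/d_{i+1}):
  m_1 = 1*18 - 0 = 18, d_1 = (348 - 18^2)/1 = 24/1 = 24, a_1 = floor((18 + 18)/24) = 1.
  m_2 = 24*1 - 18 = 6, d_2 = (348 - 6^2)/24 = 312/24 = 13, a_2 = floor((18 + 6)/13) = 1.
  m_3 = 13*1 - 6 = 7, d_3 = (348 - 7^2)/13 = 299/13 = 23, a_3 = floor((18 + 7)/23) = 1.
  m_4 = 23*1 - 7 = 16, d_4 = (348 - 16^2)/23 = 92/23 = 4, a_4 = floor((18 + 16)/4) = 8.
  m_5 = 4*8 - 16 = 16, d_5 = (348 - 16^2)/4 = 92/4 = 23, a_5 = floor((18 + 16)/23) = 1.
  m_6 = 23*1 - 16 = 7, d_6 = (348 - 7^2)/23 = 299/23 = 13, a_6 = floor((18 + 7)/13) = 1.
  m_7 = 13*1 - 7 = 6, d_7 = (348 - 6^2)/13 = 312/13 = 24, a_7 = floor((18 + 6)/24) = 1.
  m_8 = 24*1 - 6 = 18, d_8 = (348 - 18^2)/24 = 24/24 = 1, a_8 = floor((18 + 18)/1) = 36.
  m_9 = 1*36 - 18 = 18, d_9 = (348 - 18^2)/1 = 24/1 = 24: (m_9, d_9) = (m_1, d_1) = (18, 24), so from here the quotients repeat a_1, ..., a_8; the period length is 8.
Hence the expansion of sqrt(348) is a_0 = 18 followed by the repeating block 1, 1, 1, 8, 1, 1, 1, 36 (period 8).

[18; (1, 1, 1, 8, 1, 1, 1, 36)]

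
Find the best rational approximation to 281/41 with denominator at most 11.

48/7

Expand x = 281/41 as a continued fraction with the Euclidean algorithm:
  281 = 6*41 + 35, so a_0 = 6.
  41 = 1*35 + 6, so a_1 = 1.
  35 = 5*6 + 5, so a_2 = 5.
  6 = 1*5 + 1, so a_3 = 1.
  5 = 5*1 + 0, so a_4 = 5.
so x = [6; 1, 5, 1, 5].
Convergents (p_i = a_i*p_{i-1} + p_{i-2}, q_i = a_i*q_{i-1} + q_{i-2} with p_{-2}=0, p_{-1}=1, q_{-2}=1, q_{-1}=0), until the denominator exceeds 11:
  i=0: a_0=6, p_0 = 6*1 + 0 = 6, q_0 = 6*0 + 1 = 1.
  i=1: a_1=1, p_1 = 1*6 + 1 = 7, q_1 = 1*1 + 0 = 1.
  i=2: a_2=5, p_2 = 5*7 + 6 = 41, q_2 = 5*1 + 1 = 6.
  i=3: a_3=1, p_3 = 1*41 + 7 = 48, q_3 = 1*6 + 1 = 7.
  i=4: a_4=5, p_4 = 5*48 + 41 = 281, q_4 = 5*7 + 6 = 41.
q_4 = 41 > 11, so the last convergent with denominator <= 11 is p_3/q_3 = 48/7.
The closest fraction with denominator <= 11 is either p_3/q_3 or the intermediate fraction (k*p_3 + p_2)/(k*q_3 + q_2) with the largest k >= 1 whose denominator stays <= 11; these approach x as k grows, and every other convergent or intermediate fraction in range is farther away.
Largest k: floor((11 - q_2)/q_3) = floor((11 - 6)/7) = 0.
Since k = 0, no intermediate fraction beyond p_3/q_3 has denominator <= 11, so the convergent 48/7 is the closest (its error is |281*7 - 48*41|/(41*7) = 1/287).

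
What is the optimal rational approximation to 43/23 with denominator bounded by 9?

Expand x = 43/23 as a continued fraction with the Euclidean algorithm:
  43 = 1*23 + 20, so a_0 = 1.
  23 = 1*20 + 3, so a_1 = 1.
  20 = 6*3 + 2, so a_2 = 6.
  3 = 1*2 + 1, so a_3 = 1.
  2 = 2*1 + 0, so a_4 = 2.
so x = [1; 1, 6, 1, 2].
Convergents (p_i = a_i*p_{i-1} + p_{i-2}, q_i = a_i*q_{i-1} + q_{i-2} with p_{-2}=0, p_{-1}=1, q_{-2}=1, q_{-1}=0), until the denominator exceeds 9:
  i=0: a_0=1, p_0 = 1*1 + 0 = 1, q_0 = 1*0 + 1 = 1.
  i=1: a_1=1, p_1 = 1*1 + 1 = 2, q_1 = 1*1 + 0 = 1.
  i=2: a_2=6, p_2 = 6*2 + 1 = 13, q_2 = 6*1 + 1 = 7.
  i=3: a_3=1, p_3 = 1*13 + 2 = 15, q_3 = 1*7 + 1 = 8.
  i=4: a_4=2, p_4 = 2*15 + 13 = 43, q_4 = 2*8 + 7 = 23.
q_4 = 23 > 9, so the last convergent with denominator <= 9 is p_3/q_3 = 15/8.
The closest fraction with denominator <= 9 is either p_3/q_3 or the intermediate fraction (k*p_3 + p_2)/(k*q_3 + q_2) with the largest k >= 1 whose denominator stays <= 9; these approach x as k grows, and every other convergent or intermediate fraction in range is farther away.
Largest k: floor((9 - q_2)/q_3) = floor((9 - 7)/8) = 0.
Since k = 0, no intermediate fraction beyond p_3/q_3 has denominator <= 9, so the convergent 15/8 is the closest (its error is |43*8 - 15*23|/(23*8) = 1/184).

15/8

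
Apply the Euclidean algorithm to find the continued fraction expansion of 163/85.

[1; 1, 11, 7]

Run the Euclidean algorithm on 163 and 85; the successive quotients are the partial quotients a_0, a_1, ... (each step inverts the fractional part left over by the previous one):
  163 = 1*85 + 78, so a_0 = 1.
  85 = 1*78 + 7, so a_1 = 1.
  78 = 11*7 + 1, so a_2 = 11.
  7 = 7*1 + 0, so a_3 = 7.
The remainder reaches 0 after 4 divisions, so the expansion has 4 partial quotients, read off in order.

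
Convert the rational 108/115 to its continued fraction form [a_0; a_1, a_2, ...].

Run the Euclidean algorithm on 108 and 115; the successive quotients are the partial quotients a_0, a_1, ... (each step inverts the fractional part left over by the previous one):
  108 = 0*115 + 108, so a_0 = 0.
  115 = 1*108 + 7, so a_1 = 1.
  108 = 15*7 + 3, so a_2 = 15.
  7 = 2*3 + 1, so a_3 = 2.
  3 = 3*1 + 0, so a_4 = 3.
The remainder reaches 0 after 5 divisions, so the expansion has 5 partial quotients, read off in order.

[0; 1, 15, 2, 3]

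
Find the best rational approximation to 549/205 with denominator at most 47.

75/28

Expand x = 549/205 as a continued fraction with the Euclidean algorithm:
  549 = 2*205 + 139, so a_0 = 2.
  205 = 1*139 + 66, so a_1 = 1.
  139 = 2*66 + 7, so a_2 = 2.
  66 = 9*7 + 3, so a_3 = 9.
  7 = 2*3 + 1, so a_4 = 2.
  3 = 3*1 + 0, so a_5 = 3.
so x = [2; 1, 2, 9, 2, 3].
Convergents (p_i = a_i*p_{i-1} + p_{i-2}, q_i = a_i*q_{i-1} + q_{i-2} with p_{-2}=0, p_{-1}=1, q_{-2}=1, q_{-1}=0), until the denominator exceeds 47:
  i=0: a_0=2, p_0 = 2*1 + 0 = 2, q_0 = 2*0 + 1 = 1.
  i=1: a_1=1, p_1 = 1*2 + 1 = 3, q_1 = 1*1 + 0 = 1.
  i=2: a_2=2, p_2 = 2*3 + 2 = 8, q_2 = 2*1 + 1 = 3.
  i=3: a_3=9, p_3 = 9*8 + 3 = 75, q_3 = 9*3 + 1 = 28.
  i=4: a_4=2, p_4 = 2*75 + 8 = 158, q_4 = 2*28 + 3 = 59.
q_4 = 59 > 47, so the last convergent with denominator <= 47 is p_3/q_3 = 75/28.
The closest fraction with denominator <= 47 is either p_3/q_3 or the intermediate fraction (k*p_3 + p_2)/(k*q_3 + q_2) with the largest k >= 1 whose denominator stays <= 47; these approach x as k grows, and every other convergent or intermediate fraction in range is farther away.
Largest k: floor((47 - q_2)/q_3) = floor((47 - 3)/28) = 1.
That gives (1*75 + 8)/(1*28 + 3) = 83/31.
Compare the errors: |x - 75/28| = |549*28 - 75*205|/(205*28) = 3/5740, and |x - 83/31| = |549*31 - 83*205|/(205*31) = 4/6355.
Cross-multiplying, 3*6355 = 19065 < 22960 = 4*5740, so 3/5740 is smaller: the convergent 75/28 is closer to x than 83/31.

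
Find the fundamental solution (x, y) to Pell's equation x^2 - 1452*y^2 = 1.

(x, y) = (262087, 6878)

First expand sqrt(1452) as a continued fraction. With x_i = (sqrt(1452) + m_i)/d_i and (m_0, d_0) = (0, 1): a_0 = floor(sqrt(1452)) = 38, since 38^2 = 1444 <= 1452 < 1521 = 39^2.
Iterate m_{i+1} = d_i*a_i - m_i, d_{i+1} = (1452 - m_{i+1}^2)/d_i, a_{i+1} = floor((a_0 + m_{i+1})/d_{i+1}):
  m_1 = 1*38 - 0 = 38, d_1 = (1452 - 38^2)/1 = 8/1 = 8, a_1 = floor((38 + 38)/8) = 9.
  m_2 = 8*9 - 38 = 34, d_2 = (1452 - 34^2)/8 = 296/8 = 37, a_2 = floor((38 + 34)/37) = 1.
  m_3 = 37*1 - 34 = 3, d_3 = (1452 - 3^2)/37 = 1443/37 = 39, a_3 = floor((38 + 3)/39) = 1.
  m_4 = 39*1 - 3 = 36, d_4 = (1452 - 36^2)/39 = 156/39 = 4, a_4 = floor((38 + 36)/4) = 18.
  m_5 = 4*18 - 36 = 36, d_5 = (1452 - 36^2)/4 = 156/4 = 39, a_5 = floor((38 + 36)/39) = 1.
  m_6 = 39*1 - 36 = 3, d_6 = (1452 - 3^2)/39 = 1443/39 = 37, a_6 = floor((38 + 3)/37) = 1.
  m_7 = 37*1 - 3 = 34, d_7 = (1452 - 34^2)/37 = 296/37 = 8, a_7 = floor((38 + 34)/8) = 9.
  m_8 = 8*9 - 34 = 38, d_8 = (1452 - 38^2)/8 = 8/8 = 1, a_8 = floor((38 + 38)/1) = 76.
  m_9 = 1*76 - 38 = 38, d_9 = (1452 - 38^2)/1 = 8/1 = 8: (m_9, d_9) = (m_1, d_1) = (38, 8), so from here the quotients repeat a_1, ..., a_8; the period length is 8.
So sqrt(1452) = [38; (9, 1, 1, 18, 1, 1, 9, 76)] with period length k = 8.
k is even, so the fundamental solution of x^2 - 1452y^2 = 1 is (p_{k-1}, q_{k-1}) = (p_7, q_7); compute convergents through index 7.
Convergents (p_i = a_i*p_{i-1} + p_{i-2}, q_i = a_i*q_{i-1} + q_{i-2} with p_{-2}=0, p_{-1}=1, q_{-2}=1, q_{-1}=0):
  i=0: a_0=38, p_0 = 38*1 + 0 = 38, q_0 = 38*0 + 1 = 1.
  i=1: a_1=9, p_1 = 9*38 + 1 = 343, q_1 = 9*1 + 0 = 9.
  i=2: a_2=1, p_2 = 1*343 + 38 = 381, q_2 = 1*9 + 1 = 10.
  i=3: a_3=1, p_3 = 1*381 + 343 = 724, q_3 = 1*10 + 9 = 19.
  i=4: a_4=18, p_4 = 18*724 + 381 = 13413, q_4 = 18*19 + 10 = 352.
  i=5: a_5=1, p_5 = 1*13413 + 724 = 14137, q_5 = 1*352 + 19 = 371.
  i=6: a_6=1, p_6 = 1*14137 + 13413 = 27550, q_6 = 1*371 + 352 = 723.
  i=7: a_7=9, p_7 = 9*27550 + 14137 = 262087, q_7 = 9*723 + 371 = 6878.
Check: 262087^2 - 1452*6878^2 = 68689595569 - 68689595568 = 1, so (x, y) = (262087, 6878) solves the equation, and by the theorem it is the least positive solution.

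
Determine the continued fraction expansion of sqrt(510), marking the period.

Write x_i = (sqrt(510) + m_i)/d_i with (m_0, d_0) = (0, 1). a_0 = floor(sqrt(510)) = 22, since 22^2 = 484 <= 510 < 529 = 23^2.
Iterate m_{i+1} = d_i*a_i - m_i, d_{i+1} = (510 - m_{i+1}^2)/d_i, a_{i+1} = floor((a_0 + m_{i+1})/d_{i+1}):
  m_1 = 1*22 - 0 = 22, d_1 = (510 - 22^2)/1 = 26/1 = 26, a_1 = floor((22 + 22)/26) = 1.
  m_2 = 26*1 - 22 = 4, d_2 = (510 - 4^2)/26 = 494/26 = 19, a_2 = floor((22 + 4)/19) = 1.
  m_3 = 19*1 - 4 = 15, d_3 = (510 - 15^2)/19 = 285/19 = 15, a_3 = floor((22 + 15)/15) = 2.
  m_4 = 15*2 - 15 = 15, d_4 = (510 - 15^2)/15 = 285/15 = 19, a_4 = floor((22 + 15)/19) = 1.
  m_5 = 19*1 - 15 = 4, d_5 = (510 - 4^2)/19 = 494/19 = 26, a_5 = floor((22 + 4)/26) = 1.
  m_6 = 26*1 - 4 = 22, d_6 = (510 - 22^2)/26 = 26/26 = 1, a_6 = floor((22 + 22)/1) = 44.
  m_7 = 1*44 - 22 = 22, d_7 = (510 - 22^2)/1 = 26/1 = 26: (m_7, d_7) = (m_1, d_1) = (22, 26), so from here the quotients repeat a_1, ..., a_6; the period length is 6.
Hence the expansion of sqrt(510) is a_0 = 22 followed by the repeating block 1, 1, 2, 1, 1, 44 (period 6).

[22; (1, 1, 2, 1, 1, 44)]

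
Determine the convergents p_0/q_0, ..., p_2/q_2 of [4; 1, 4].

Using the convergent recurrence p_i = a_i*p_{i-1} + p_{i-2}, q_i = a_i*q_{i-1} + q_{i-2} with p_{-2}=0, p_{-1}=1, q_{-2}=1, q_{-1}=0:
  i=0: a_0=4, p_0 = 4*1 + 0 = 4, q_0 = 4*0 + 1 = 1.
  i=1: a_1=1, p_1 = 1*4 + 1 = 5, q_1 = 1*1 + 0 = 1.
  i=2: a_2=4, p_2 = 4*5 + 4 = 24, q_2 = 4*1 + 1 = 5.

4/1, 5/1, 24/5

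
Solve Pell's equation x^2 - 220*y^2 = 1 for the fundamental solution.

First expand sqrt(220) as a continued fraction. With x_i = (sqrt(220) + m_i)/d_i and (m_0, d_0) = (0, 1): a_0 = floor(sqrt(220)) = 14, since 14^2 = 196 <= 220 < 225 = 15^2.
Iterate m_{i+1} = d_i*a_i - m_i, d_{i+1} = (220 - m_{i+1}^2)/d_i, a_{i+1} = floor((a_0 + m_{i+1})/d_{i+1}):
  m_1 = 1*14 - 0 = 14, d_1 = (220 - 14^2)/1 = 24/1 = 24, a_1 = floor((14 + 14)/24) = 1.
  m_2 = 24*1 - 14 = 10, d_2 = (220 - 10^2)/24 = 120/24 = 5, a_2 = floor((14 + 10)/5) = 4.
  m_3 = 5*4 - 10 = 10, d_3 = (220 - 10^2)/5 = 120/5 = 24, a_3 = floor((14 + 10)/24) = 1.
  m_4 = 24*1 - 10 = 14, d_4 = (220 - 14^2)/24 = 24/24 = 1, a_4 = floor((14 + 14)/1) = 28.
  m_5 = 1*28 - 14 = 14, d_5 = (220 - 14^2)/1 = 24/1 = 24: (m_5, d_5) = (m_1, d_1) = (14, 24), so from here the quotients repeat a_1, ..., a_4; the period length is 4.
So sqrt(220) = [14; (1, 4, 1, 28)] with period length k = 4.
k is even, so the fundamental solution of x^2 - 220y^2 = 1 is (p_{k-1}, q_{k-1}) = (p_3, q_3); compute convergents through index 3.
Convergents (p_i = a_i*p_{i-1} + p_{i-2}, q_i = a_i*q_{i-1} + q_{i-2} with p_{-2}=0, p_{-1}=1, q_{-2}=1, q_{-1}=0):
  i=0: a_0=14, p_0 = 14*1 + 0 = 14, q_0 = 14*0 + 1 = 1.
  i=1: a_1=1, p_1 = 1*14 + 1 = 15, q_1 = 1*1 + 0 = 1.
  i=2: a_2=4, p_2 = 4*15 + 14 = 74, q_2 = 4*1 + 1 = 5.
  i=3: a_3=1, p_3 = 1*74 + 15 = 89, q_3 = 1*5 + 1 = 6.
Check: 89^2 - 220*6^2 = 7921 - 7920 = 1, so (x, y) = (89, 6) solves the equation, and by the theorem it is the least positive solution.

(x, y) = (89, 6)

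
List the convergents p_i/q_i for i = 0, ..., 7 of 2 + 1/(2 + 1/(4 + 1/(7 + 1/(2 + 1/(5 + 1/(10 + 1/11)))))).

2/1, 5/2, 22/9, 159/65, 340/139, 1859/760, 18930/7739, 210089/85889

Using the convergent recurrence p_i = a_i*p_{i-1} + p_{i-2}, q_i = a_i*q_{i-1} + q_{i-2} with p_{-2}=0, p_{-1}=1, q_{-2}=1, q_{-1}=0:
  i=0: a_0=2, p_0 = 2*1 + 0 = 2, q_0 = 2*0 + 1 = 1.
  i=1: a_1=2, p_1 = 2*2 + 1 = 5, q_1 = 2*1 + 0 = 2.
  i=2: a_2=4, p_2 = 4*5 + 2 = 22, q_2 = 4*2 + 1 = 9.
  i=3: a_3=7, p_3 = 7*22 + 5 = 159, q_3 = 7*9 + 2 = 65.
  i=4: a_4=2, p_4 = 2*159 + 22 = 340, q_4 = 2*65 + 9 = 139.
  i=5: a_5=5, p_5 = 5*340 + 159 = 1859, q_5 = 5*139 + 65 = 760.
  i=6: a_6=10, p_6 = 10*1859 + 340 = 18930, q_6 = 10*760 + 139 = 7739.
  i=7: a_7=11, p_7 = 11*18930 + 1859 = 210089, q_7 = 11*7739 + 760 = 85889.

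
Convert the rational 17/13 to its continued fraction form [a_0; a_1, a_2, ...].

Run the Euclidean algorithm on 17 and 13; the successive quotients are the partial quotients a_0, a_1, ... (each step inverts the fractional part left over by the previous one):
  17 = 1*13 + 4, so a_0 = 1.
  13 = 3*4 + 1, so a_1 = 3.
  4 = 4*1 + 0, so a_2 = 4.
The remainder reaches 0 after 3 divisions, so the expansion has 3 partial quotients, read off in order.

[1; 3, 4]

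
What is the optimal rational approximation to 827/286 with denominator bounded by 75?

107/37

Expand x = 827/286 as a continued fraction with the Euclidean algorithm:
  827 = 2*286 + 255, so a_0 = 2.
  286 = 1*255 + 31, so a_1 = 1.
  255 = 8*31 + 7, so a_2 = 8.
  31 = 4*7 + 3, so a_3 = 4.
  7 = 2*3 + 1, so a_4 = 2.
  3 = 3*1 + 0, so a_5 = 3.
so x = [2; 1, 8, 4, 2, 3].
Convergents (p_i = a_i*p_{i-1} + p_{i-2}, q_i = a_i*q_{i-1} + q_{i-2} with p_{-2}=0, p_{-1}=1, q_{-2}=1, q_{-1}=0), until the denominator exceeds 75:
  i=0: a_0=2, p_0 = 2*1 + 0 = 2, q_0 = 2*0 + 1 = 1.
  i=1: a_1=1, p_1 = 1*2 + 1 = 3, q_1 = 1*1 + 0 = 1.
  i=2: a_2=8, p_2 = 8*3 + 2 = 26, q_2 = 8*1 + 1 = 9.
  i=3: a_3=4, p_3 = 4*26 + 3 = 107, q_3 = 4*9 + 1 = 37.
  i=4: a_4=2, p_4 = 2*107 + 26 = 240, q_4 = 2*37 + 9 = 83.
q_4 = 83 > 75, so the last convergent with denominator <= 75 is p_3/q_3 = 107/37.
The closest fraction with denominator <= 75 is either p_3/q_3 or the intermediate fraction (k*p_3 + p_2)/(k*q_3 + q_2) with the largest k >= 1 whose denominator stays <= 75; these approach x as k grows, and every other convergent or intermediate fraction in range is farther away.
Largest k: floor((75 - q_2)/q_3) = floor((75 - 9)/37) = 1.
That gives (1*107 + 26)/(1*37 + 9) = 133/46.
Compare the errors: |x - 107/37| = |827*37 - 107*286|/(286*37) = 3/10582, and |x - 133/46| = |827*46 - 133*286|/(286*46) = 4/13156.
Cross-multiplying, 3*13156 = 39468 < 42328 = 4*10582, so 3/10582 is smaller: the convergent 107/37 is closer to x than 133/46.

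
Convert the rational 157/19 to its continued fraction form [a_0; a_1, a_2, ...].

Run the Euclidean algorithm on 157 and 19; the successive quotients are the partial quotients a_0, a_1, ... (each step inverts the fractional part left over by the previous one):
  157 = 8*19 + 5, so a_0 = 8.
  19 = 3*5 + 4, so a_1 = 3.
  5 = 1*4 + 1, so a_2 = 1.
  4 = 4*1 + 0, so a_3 = 4.
The remainder reaches 0 after 4 divisions, so the expansion has 4 partial quotients, read off in order.

[8; 3, 1, 4]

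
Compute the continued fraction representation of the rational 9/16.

Run the Euclidean algorithm on 9 and 16; the successive quotients are the partial quotients a_0, a_1, ... (each step inverts the fractional part left over by the previous one):
  9 = 0*16 + 9, so a_0 = 0.
  16 = 1*9 + 7, so a_1 = 1.
  9 = 1*7 + 2, so a_2 = 1.
  7 = 3*2 + 1, so a_3 = 3.
  2 = 2*1 + 0, so a_4 = 2.
The remainder reaches 0 after 5 divisions, so the expansion has 5 partial quotients, read off in order.

[0; 1, 1, 3, 2]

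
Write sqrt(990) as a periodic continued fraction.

Write x_i = (sqrt(990) + m_i)/d_i with (m_0, d_0) = (0, 1). a_0 = floor(sqrt(990)) = 31, since 31^2 = 961 <= 990 < 1024 = 32^2.
Iterate m_{i+1} = d_i*a_i - m_i, d_{i+1} = (990 - m_{i+1}^2)/d_i, a_{i+1} = floor((a_0 + m_{i+1})/d_{i+1}):
  m_1 = 1*31 - 0 = 31, d_1 = (990 - 31^2)/1 = 29/1 = 29, a_1 = floor((31 + 31)/29) = 2.
  m_2 = 29*2 - 31 = 27, d_2 = (990 - 27^2)/29 = 261/29 = 9, a_2 = floor((31 + 27)/9) = 6.
  m_3 = 9*6 - 27 = 27, d_3 = (990 - 27^2)/9 = 261/9 = 29, a_3 = floor((31 + 27)/29) = 2.
  m_4 = 29*2 - 27 = 31, d_4 = (990 - 31^2)/29 = 29/29 = 1, a_4 = floor((31 + 31)/1) = 62.
  m_5 = 1*62 - 31 = 31, d_5 = (990 - 31^2)/1 = 29/1 = 29: (m_5, d_5) = (m_1, d_1) = (31, 29), so from here the quotients repeat a_1, ..., a_4; the period length is 4.
Hence the expansion of sqrt(990) is a_0 = 31 followed by the repeating block 2, 6, 2, 62 (period 4).

[31; (2, 6, 2, 62)]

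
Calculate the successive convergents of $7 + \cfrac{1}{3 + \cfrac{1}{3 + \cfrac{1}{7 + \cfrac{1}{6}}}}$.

Using the convergent recurrence p_i = a_i*p_{i-1} + p_{i-2}, q_i = a_i*q_{i-1} + q_{i-2} with p_{-2}=0, p_{-1}=1, q_{-2}=1, q_{-1}=0:
  i=0: a_0=7, p_0 = 7*1 + 0 = 7, q_0 = 7*0 + 1 = 1.
  i=1: a_1=3, p_1 = 3*7 + 1 = 22, q_1 = 3*1 + 0 = 3.
  i=2: a_2=3, p_2 = 3*22 + 7 = 73, q_2 = 3*3 + 1 = 10.
  i=3: a_3=7, p_3 = 7*73 + 22 = 533, q_3 = 7*10 + 3 = 73.
  i=4: a_4=6, p_4 = 6*533 + 73 = 3271, q_4 = 6*73 + 10 = 448.

7/1, 22/3, 73/10, 533/73, 3271/448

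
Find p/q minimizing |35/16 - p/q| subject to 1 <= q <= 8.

Expand x = 35/16 as a continued fraction with the Euclidean algorithm:
  35 = 2*16 + 3, so a_0 = 2.
  16 = 5*3 + 1, so a_1 = 5.
  3 = 3*1 + 0, so a_2 = 3.
so x = [2; 5, 3].
Convergents (p_i = a_i*p_{i-1} + p_{i-2}, q_i = a_i*q_{i-1} + q_{i-2} with p_{-2}=0, p_{-1}=1, q_{-2}=1, q_{-1}=0), until the denominator exceeds 8:
  i=0: a_0=2, p_0 = 2*1 + 0 = 2, q_0 = 2*0 + 1 = 1.
  i=1: a_1=5, p_1 = 5*2 + 1 = 11, q_1 = 5*1 + 0 = 5.
  i=2: a_2=3, p_2 = 3*11 + 2 = 35, q_2 = 3*5 + 1 = 16.
q_2 = 16 > 8, so the last convergent with denominator <= 8 is p_1/q_1 = 11/5.
The closest fraction with denominator <= 8 is either p_1/q_1 or the intermediate fraction (k*p_1 + p_0)/(k*q_1 + q_0) with the largest k >= 1 whose denominator stays <= 8; these approach x as k grows, and every other convergent or intermediate fraction in range is farther away.
Largest k: floor((8 - q_0)/q_1) = floor((8 - 1)/5) = 1.
That gives (1*11 + 2)/(1*5 + 1) = 13/6.
Compare the errors: |x - 11/5| = |35*5 - 11*16|/(16*5) = 1/80, and |x - 13/6| = |35*6 - 13*16|/(16*6) = 2/96.
Cross-multiplying, 1*96 = 96 < 160 = 2*80, so 1/80 is smaller: the convergent 11/5 is closer to x than 13/6.

11/5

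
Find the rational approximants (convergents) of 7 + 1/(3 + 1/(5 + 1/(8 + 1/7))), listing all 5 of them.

Using the convergent recurrence p_i = a_i*p_{i-1} + p_{i-2}, q_i = a_i*q_{i-1} + q_{i-2} with p_{-2}=0, p_{-1}=1, q_{-2}=1, q_{-1}=0:
  i=0: a_0=7, p_0 = 7*1 + 0 = 7, q_0 = 7*0 + 1 = 1.
  i=1: a_1=3, p_1 = 3*7 + 1 = 22, q_1 = 3*1 + 0 = 3.
  i=2: a_2=5, p_2 = 5*22 + 7 = 117, q_2 = 5*3 + 1 = 16.
  i=3: a_3=8, p_3 = 8*117 + 22 = 958, q_3 = 8*16 + 3 = 131.
  i=4: a_4=7, p_4 = 7*958 + 117 = 6823, q_4 = 7*131 + 16 = 933.

7/1, 22/3, 117/16, 958/131, 6823/933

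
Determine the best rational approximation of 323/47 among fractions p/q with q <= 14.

55/8

Expand x = 323/47 as a continued fraction with the Euclidean algorithm:
  323 = 6*47 + 41, so a_0 = 6.
  47 = 1*41 + 6, so a_1 = 1.
  41 = 6*6 + 5, so a_2 = 6.
  6 = 1*5 + 1, so a_3 = 1.
  5 = 5*1 + 0, so a_4 = 5.
so x = [6; 1, 6, 1, 5].
Convergents (p_i = a_i*p_{i-1} + p_{i-2}, q_i = a_i*q_{i-1} + q_{i-2} with p_{-2}=0, p_{-1}=1, q_{-2}=1, q_{-1}=0), until the denominator exceeds 14:
  i=0: a_0=6, p_0 = 6*1 + 0 = 6, q_0 = 6*0 + 1 = 1.
  i=1: a_1=1, p_1 = 1*6 + 1 = 7, q_1 = 1*1 + 0 = 1.
  i=2: a_2=6, p_2 = 6*7 + 6 = 48, q_2 = 6*1 + 1 = 7.
  i=3: a_3=1, p_3 = 1*48 + 7 = 55, q_3 = 1*7 + 1 = 8.
  i=4: a_4=5, p_4 = 5*55 + 48 = 323, q_4 = 5*8 + 7 = 47.
q_4 = 47 > 14, so the last convergent with denominator <= 14 is p_3/q_3 = 55/8.
The closest fraction with denominator <= 14 is either p_3/q_3 or the intermediate fraction (k*p_3 + p_2)/(k*q_3 + q_2) with the largest k >= 1 whose denominator stays <= 14; these approach x as k grows, and every other convergent or intermediate fraction in range is farther away.
Largest k: floor((14 - q_2)/q_3) = floor((14 - 7)/8) = 0.
Since k = 0, no intermediate fraction beyond p_3/q_3 has denominator <= 14, so the convergent 55/8 is the closest (its error is |323*8 - 55*47|/(47*8) = 1/376).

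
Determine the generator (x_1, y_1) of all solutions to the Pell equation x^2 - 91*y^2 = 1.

(x, y) = (1574, 165)

First expand sqrt(91) as a continued fraction. With x_i = (sqrt(91) + m_i)/d_i and (m_0, d_0) = (0, 1): a_0 = floor(sqrt(91)) = 9, since 9^2 = 81 <= 91 < 100 = 10^2.
Iterate m_{i+1} = d_i*a_i - m_i, d_{i+1} = (91 - m_{i+1}^2)/d_i, a_{i+1} = floor((a_0 + m_{i+1})/d_{i+1}):
  m_1 = 1*9 - 0 = 9, d_1 = (91 - 9^2)/1 = 10/1 = 10, a_1 = floor((9 + 9)/10) = 1.
  m_2 = 10*1 - 9 = 1, d_2 = (91 - 1^2)/10 = 90/10 = 9, a_2 = floor((9 + 1)/9) = 1.
  m_3 = 9*1 - 1 = 8, d_3 = (91 - 8^2)/9 = 27/9 = 3, a_3 = floor((9 + 8)/3) = 5.
  m_4 = 3*5 - 8 = 7, d_4 = (91 - 7^2)/3 = 42/3 = 14, a_4 = floor((9 + 7)/14) = 1.
  m_5 = 14*1 - 7 = 7, d_5 = (91 - 7^2)/14 = 42/14 = 3, a_5 = floor((9 + 7)/3) = 5.
  m_6 = 3*5 - 7 = 8, d_6 = (91 - 8^2)/3 = 27/3 = 9, a_6 = floor((9 + 8)/9) = 1.
  m_7 = 9*1 - 8 = 1, d_7 = (91 - 1^2)/9 = 90/9 = 10, a_7 = floor((9 + 1)/10) = 1.
  m_8 = 10*1 - 1 = 9, d_8 = (91 - 9^2)/10 = 10/10 = 1, a_8 = floor((9 + 9)/1) = 18.
  m_9 = 1*18 - 9 = 9, d_9 = (91 - 9^2)/1 = 10/1 = 10: (m_9, d_9) = (m_1, d_1) = (9, 10), so from here the quotients repeat a_1, ..., a_8; the period length is 8.
So sqrt(91) = [9; (1, 1, 5, 1, 5, 1, 1, 18)] with period length k = 8.
k is even, so the fundamental solution of x^2 - 91y^2 = 1 is (p_{k-1}, q_{k-1}) = (p_7, q_7); compute convergents through index 7.
Convergents (p_i = a_i*p_{i-1} + p_{i-2}, q_i = a_i*q_{i-1} + q_{i-2} with p_{-2}=0, p_{-1}=1, q_{-2}=1, q_{-1}=0):
  i=0: a_0=9, p_0 = 9*1 + 0 = 9, q_0 = 9*0 + 1 = 1.
  i=1: a_1=1, p_1 = 1*9 + 1 = 10, q_1 = 1*1 + 0 = 1.
  i=2: a_2=1, p_2 = 1*10 + 9 = 19, q_2 = 1*1 + 1 = 2.
  i=3: a_3=5, p_3 = 5*19 + 10 = 105, q_3 = 5*2 + 1 = 11.
  i=4: a_4=1, p_4 = 1*105 + 19 = 124, q_4 = 1*11 + 2 = 13.
  i=5: a_5=5, p_5 = 5*124 + 105 = 725, q_5 = 5*13 + 11 = 76.
  i=6: a_6=1, p_6 = 1*725 + 124 = 849, q_6 = 1*76 + 13 = 89.
  i=7: a_7=1, p_7 = 1*849 + 725 = 1574, q_7 = 1*89 + 76 = 165.
Check: 1574^2 - 91*165^2 = 2477476 - 2477475 = 1, so (x, y) = (1574, 165) solves the equation, and by the theorem it is the least positive solution.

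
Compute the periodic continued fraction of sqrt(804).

[28; (2, 1, 4, 2, 18, 2, 4, 1, 2, 56)]

Write x_i = (sqrt(804) + m_i)/d_i with (m_0, d_0) = (0, 1). a_0 = floor(sqrt(804)) = 28, since 28^2 = 784 <= 804 < 841 = 29^2.
Iterate m_{i+1} = d_i*a_i - m_i, d_{i+1} = (804 - m_{i+1}^2)/d_i, a_{i+1} = floor((a_0 + m_{i+1})/d_{i+1}):
  m_1 = 1*28 - 0 = 28, d_1 = (804 - 28^2)/1 = 20/1 = 20, a_1 = floor((28 + 28)/20) = 2.
  m_2 = 20*2 - 28 = 12, d_2 = (804 - 12^2)/20 = 660/20 = 33, a_2 = floor((28 + 12)/33) = 1.
  m_3 = 33*1 - 12 = 21, d_3 = (804 - 21^2)/33 = 363/33 = 11, a_3 = floor((28 + 21)/11) = 4.
  m_4 = 11*4 - 21 = 23, d_4 = (804 - 23^2)/11 = 275/11 = 25, a_4 = floor((28 + 23)/25) = 2.
  m_5 = 25*2 - 23 = 27, d_5 = (804 - 27^2)/25 = 75/25 = 3, a_5 = floor((28 + 27)/3) = 18.
  m_6 = 3*18 - 27 = 27, d_6 = (804 - 27^2)/3 = 75/3 = 25, a_6 = floor((28 + 27)/25) = 2.
  m_7 = 25*2 - 27 = 23, d_7 = (804 - 23^2)/25 = 275/25 = 11, a_7 = floor((28 + 23)/11) = 4.
  m_8 = 11*4 - 23 = 21, d_8 = (804 - 21^2)/11 = 363/11 = 33, a_8 = floor((28 + 21)/33) = 1.
  m_9 = 33*1 - 21 = 12, d_9 = (804 - 12^2)/33 = 660/33 = 20, a_9 = floor((28 + 12)/20) = 2.
  m_10 = 20*2 - 12 = 28, d_10 = (804 - 28^2)/20 = 20/20 = 1, a_10 = floor((28 + 28)/1) = 56.
  m_11 = 1*56 - 28 = 28, d_11 = (804 - 28^2)/1 = 20/1 = 20: (m_11, d_11) = (m_1, d_1) = (28, 20), so from here the quotients repeat a_1, ..., a_10; the period length is 10.
Hence the expansion of sqrt(804) is a_0 = 28 followed by the repeating block 2, 1, 4, 2, 18, 2, 4, 1, 2, 56 (period 10).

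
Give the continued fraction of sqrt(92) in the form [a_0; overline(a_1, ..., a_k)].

[9; overline(1, 1, 2, 4, 2, 1, 1, 18)]

Write x_i = (sqrt(92) + m_i)/d_i with (m_0, d_0) = (0, 1). a_0 = floor(sqrt(92)) = 9, since 9^2 = 81 <= 92 < 100 = 10^2.
Iterate m_{i+1} = d_i*a_i - m_i, d_{i+1} = (92 - m_{i+1}^2)/d_i, a_{i+1} = floor((a_0 + m_{i+1})/d_{i+1}):
  m_1 = 1*9 - 0 = 9, d_1 = (92 - 9^2)/1 = 11/1 = 11, a_1 = floor((9 + 9)/11) = 1.
  m_2 = 11*1 - 9 = 2, d_2 = (92 - 2^2)/11 = 88/11 = 8, a_2 = floor((9 + 2)/8) = 1.
  m_3 = 8*1 - 2 = 6, d_3 = (92 - 6^2)/8 = 56/8 = 7, a_3 = floor((9 + 6)/7) = 2.
  m_4 = 7*2 - 6 = 8, d_4 = (92 - 8^2)/7 = 28/7 = 4, a_4 = floor((9 + 8)/4) = 4.
  m_5 = 4*4 - 8 = 8, d_5 = (92 - 8^2)/4 = 28/4 = 7, a_5 = floor((9 + 8)/7) = 2.
  m_6 = 7*2 - 8 = 6, d_6 = (92 - 6^2)/7 = 56/7 = 8, a_6 = floor((9 + 6)/8) = 1.
  m_7 = 8*1 - 6 = 2, d_7 = (92 - 2^2)/8 = 88/8 = 11, a_7 = floor((9 + 2)/11) = 1.
  m_8 = 11*1 - 2 = 9, d_8 = (92 - 9^2)/11 = 11/11 = 1, a_8 = floor((9 + 9)/1) = 18.
  m_9 = 1*18 - 9 = 9, d_9 = (92 - 9^2)/1 = 11/1 = 11: (m_9, d_9) = (m_1, d_1) = (9, 11), so from here the quotients repeat a_1, ..., a_8; the period length is 8.
Hence the expansion of sqrt(92) is a_0 = 9 followed by the repeating block 1, 1, 2, 4, 2, 1, 1, 18 (period 8).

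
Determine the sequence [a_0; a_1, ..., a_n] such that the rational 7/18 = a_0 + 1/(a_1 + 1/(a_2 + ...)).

Run the Euclidean algorithm on 7 and 18; the successive quotients are the partial quotients a_0, a_1, ... (each step inverts the fractional part left over by the previous one):
  7 = 0*18 + 7, so a_0 = 0.
  18 = 2*7 + 4, so a_1 = 2.
  7 = 1*4 + 3, so a_2 = 1.
  4 = 1*3 + 1, so a_3 = 1.
  3 = 3*1 + 0, so a_4 = 3.
The remainder reaches 0 after 5 divisions, so the expansion has 5 partial quotients, read off in order.

[0; 2, 1, 1, 3]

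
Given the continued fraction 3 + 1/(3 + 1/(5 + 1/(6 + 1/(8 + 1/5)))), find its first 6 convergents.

Using the convergent recurrence p_i = a_i*p_{i-1} + p_{i-2}, q_i = a_i*q_{i-1} + q_{i-2} with p_{-2}=0, p_{-1}=1, q_{-2}=1, q_{-1}=0:
  i=0: a_0=3, p_0 = 3*1 + 0 = 3, q_0 = 3*0 + 1 = 1.
  i=1: a_1=3, p_1 = 3*3 + 1 = 10, q_1 = 3*1 + 0 = 3.
  i=2: a_2=5, p_2 = 5*10 + 3 = 53, q_2 = 5*3 + 1 = 16.
  i=3: a_3=6, p_3 = 6*53 + 10 = 328, q_3 = 6*16 + 3 = 99.
  i=4: a_4=8, p_4 = 8*328 + 53 = 2677, q_4 = 8*99 + 16 = 808.
  i=5: a_5=5, p_5 = 5*2677 + 328 = 13713, q_5 = 5*808 + 99 = 4139.

3/1, 10/3, 53/16, 328/99, 2677/808, 13713/4139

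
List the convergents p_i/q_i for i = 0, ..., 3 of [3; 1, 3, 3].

3/1, 4/1, 15/4, 49/13

Using the convergent recurrence p_i = a_i*p_{i-1} + p_{i-2}, q_i = a_i*q_{i-1} + q_{i-2} with p_{-2}=0, p_{-1}=1, q_{-2}=1, q_{-1}=0:
  i=0: a_0=3, p_0 = 3*1 + 0 = 3, q_0 = 3*0 + 1 = 1.
  i=1: a_1=1, p_1 = 1*3 + 1 = 4, q_1 = 1*1 + 0 = 1.
  i=2: a_2=3, p_2 = 3*4 + 3 = 15, q_2 = 3*1 + 1 = 4.
  i=3: a_3=3, p_3 = 3*15 + 4 = 49, q_3 = 3*4 + 1 = 13.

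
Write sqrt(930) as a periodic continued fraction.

[30; (2, 60)]

Write x_i = (sqrt(930) + m_i)/d_i with (m_0, d_0) = (0, 1). a_0 = floor(sqrt(930)) = 30, since 30^2 = 900 <= 930 < 961 = 31^2.
Iterate m_{i+1} = d_i*a_i - m_i, d_{i+1} = (930 - m_{i+1}^2)/d_i, a_{i+1} = floor((a_0 + m_{i+1})/d_{i+1}):
  m_1 = 1*30 - 0 = 30, d_1 = (930 - 30^2)/1 = 30/1 = 30, a_1 = floor((30 + 30)/30) = 2.
  m_2 = 30*2 - 30 = 30, d_2 = (930 - 30^2)/30 = 30/30 = 1, a_2 = floor((30 + 30)/1) = 60.
  m_3 = 1*60 - 30 = 30, d_3 = (930 - 30^2)/1 = 30/1 = 30: (m_3, d_3) = (m_1, d_1) = (30, 30), so from here the quotients repeat a_1, a_2; the period length is 2.
Hence the expansion of sqrt(930) is a_0 = 30 followed by the repeating block 2, 60 (period 2).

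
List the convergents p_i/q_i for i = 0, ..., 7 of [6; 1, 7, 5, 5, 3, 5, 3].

6/1, 7/1, 55/8, 282/41, 1465/213, 4677/680, 24850/3613, 79227/11519

Using the convergent recurrence p_i = a_i*p_{i-1} + p_{i-2}, q_i = a_i*q_{i-1} + q_{i-2} with p_{-2}=0, p_{-1}=1, q_{-2}=1, q_{-1}=0:
  i=0: a_0=6, p_0 = 6*1 + 0 = 6, q_0 = 6*0 + 1 = 1.
  i=1: a_1=1, p_1 = 1*6 + 1 = 7, q_1 = 1*1 + 0 = 1.
  i=2: a_2=7, p_2 = 7*7 + 6 = 55, q_2 = 7*1 + 1 = 8.
  i=3: a_3=5, p_3 = 5*55 + 7 = 282, q_3 = 5*8 + 1 = 41.
  i=4: a_4=5, p_4 = 5*282 + 55 = 1465, q_4 = 5*41 + 8 = 213.
  i=5: a_5=3, p_5 = 3*1465 + 282 = 4677, q_5 = 3*213 + 41 = 680.
  i=6: a_6=5, p_6 = 5*4677 + 1465 = 24850, q_6 = 5*680 + 213 = 3613.
  i=7: a_7=3, p_7 = 3*24850 + 4677 = 79227, q_7 = 3*3613 + 680 = 11519.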